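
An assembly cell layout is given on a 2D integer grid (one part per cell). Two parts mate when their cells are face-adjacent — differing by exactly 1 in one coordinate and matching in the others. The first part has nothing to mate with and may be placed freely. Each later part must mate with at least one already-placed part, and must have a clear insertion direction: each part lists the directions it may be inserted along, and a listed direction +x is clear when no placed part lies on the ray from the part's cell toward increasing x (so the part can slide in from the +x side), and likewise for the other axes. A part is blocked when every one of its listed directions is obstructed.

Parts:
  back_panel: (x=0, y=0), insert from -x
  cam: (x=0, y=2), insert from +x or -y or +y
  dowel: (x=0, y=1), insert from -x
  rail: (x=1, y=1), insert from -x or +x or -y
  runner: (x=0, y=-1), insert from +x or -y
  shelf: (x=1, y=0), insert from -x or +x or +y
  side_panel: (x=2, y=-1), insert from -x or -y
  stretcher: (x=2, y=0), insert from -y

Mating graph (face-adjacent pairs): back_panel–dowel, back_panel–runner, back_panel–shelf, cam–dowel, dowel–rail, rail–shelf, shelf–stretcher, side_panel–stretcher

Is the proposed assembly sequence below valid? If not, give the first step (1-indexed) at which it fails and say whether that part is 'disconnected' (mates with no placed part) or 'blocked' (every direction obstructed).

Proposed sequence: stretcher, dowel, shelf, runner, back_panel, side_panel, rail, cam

1. stretcher@(2, 0) [-y clear] — {stretcher}
2. dowel@(0, 1) — no placed neighbour ⇒ disconnected

Invalid at step 2 (disconnected)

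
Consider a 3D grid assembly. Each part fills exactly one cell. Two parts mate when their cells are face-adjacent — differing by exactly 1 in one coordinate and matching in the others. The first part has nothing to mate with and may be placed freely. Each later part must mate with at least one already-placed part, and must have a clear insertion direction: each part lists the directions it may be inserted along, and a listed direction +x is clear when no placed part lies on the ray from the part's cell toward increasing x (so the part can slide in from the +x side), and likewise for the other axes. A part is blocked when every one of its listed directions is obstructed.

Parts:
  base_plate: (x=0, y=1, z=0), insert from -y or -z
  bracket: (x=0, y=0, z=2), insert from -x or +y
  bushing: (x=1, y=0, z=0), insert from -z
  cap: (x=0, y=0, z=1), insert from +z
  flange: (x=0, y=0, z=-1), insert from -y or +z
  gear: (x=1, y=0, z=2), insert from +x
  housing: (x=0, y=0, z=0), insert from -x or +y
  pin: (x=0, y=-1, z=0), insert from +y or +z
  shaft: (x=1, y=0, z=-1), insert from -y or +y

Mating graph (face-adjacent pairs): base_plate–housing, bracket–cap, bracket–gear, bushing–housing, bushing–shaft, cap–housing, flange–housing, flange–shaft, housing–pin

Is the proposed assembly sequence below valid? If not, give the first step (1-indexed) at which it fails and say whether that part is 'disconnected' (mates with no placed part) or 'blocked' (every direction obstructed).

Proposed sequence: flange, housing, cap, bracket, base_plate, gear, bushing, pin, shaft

Valid

1. flange@(0, 0, -1) [-y clear] — {flange}
2. housing@(0, 0, 0) [-x clear] — {flange, housing}
3. cap@(0, 0, 1) [+z clear] — {cap, flange, housing}
4. bracket@(0, 0, 2) [-x clear] — {bracket, cap, flange, housing}
5. base_plate@(0, 1, 0) [-z clear] — {base_plate, bracket, cap, flange, housing}
6. gear@(1, 0, 2) [+x clear] — {base_plate, bracket, cap, flange, gear, housing}
7. bushing@(1, 0, 0) [-z clear] — {base_plate, bracket, bushing, cap, flange, gear, housing}
8. pin@(0, -1, 0) [+z clear] — {base_plate, bracket, bushing, cap, flange, gear, housing, pin}
9. shaft@(1, 0, -1) [-y clear] — {base_plate, bracket, bushing, cap, flange, gear, housing, pin, shaft}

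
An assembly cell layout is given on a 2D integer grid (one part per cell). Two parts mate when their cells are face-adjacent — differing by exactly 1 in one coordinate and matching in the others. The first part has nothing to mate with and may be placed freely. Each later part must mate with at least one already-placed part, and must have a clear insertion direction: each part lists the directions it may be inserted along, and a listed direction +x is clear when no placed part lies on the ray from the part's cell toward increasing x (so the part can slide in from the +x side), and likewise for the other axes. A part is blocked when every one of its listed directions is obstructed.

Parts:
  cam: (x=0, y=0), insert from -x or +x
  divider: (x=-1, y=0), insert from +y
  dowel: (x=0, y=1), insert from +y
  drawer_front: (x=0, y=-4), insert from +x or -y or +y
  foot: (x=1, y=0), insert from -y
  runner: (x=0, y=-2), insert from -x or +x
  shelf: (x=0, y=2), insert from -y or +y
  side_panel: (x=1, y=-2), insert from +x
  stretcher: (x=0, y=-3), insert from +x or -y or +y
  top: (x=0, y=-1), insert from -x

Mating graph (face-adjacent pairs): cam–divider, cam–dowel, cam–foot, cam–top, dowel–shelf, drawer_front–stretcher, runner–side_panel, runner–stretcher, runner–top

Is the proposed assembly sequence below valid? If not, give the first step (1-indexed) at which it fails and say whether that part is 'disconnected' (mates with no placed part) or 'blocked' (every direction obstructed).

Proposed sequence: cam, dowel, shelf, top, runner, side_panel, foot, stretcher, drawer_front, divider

1. cam@(0, 0) [-x clear] — {cam}
2. dowel@(0, 1) [+y clear] — {cam, dowel}
3. shelf@(0, 2) [+y clear] — {cam, dowel, shelf}
4. top@(0, -1) [-x clear] — {cam, dowel, shelf, top}
5. runner@(0, -2) [-x clear] — {cam, dowel, runner, shelf, top}
6. side_panel@(1, -2) [+x clear] — {cam, dowel, runner, shelf, side_panel, top}
7. foot@(1, 0) — -y all obstructed ⇒ blocked

Invalid at step 7 (blocked)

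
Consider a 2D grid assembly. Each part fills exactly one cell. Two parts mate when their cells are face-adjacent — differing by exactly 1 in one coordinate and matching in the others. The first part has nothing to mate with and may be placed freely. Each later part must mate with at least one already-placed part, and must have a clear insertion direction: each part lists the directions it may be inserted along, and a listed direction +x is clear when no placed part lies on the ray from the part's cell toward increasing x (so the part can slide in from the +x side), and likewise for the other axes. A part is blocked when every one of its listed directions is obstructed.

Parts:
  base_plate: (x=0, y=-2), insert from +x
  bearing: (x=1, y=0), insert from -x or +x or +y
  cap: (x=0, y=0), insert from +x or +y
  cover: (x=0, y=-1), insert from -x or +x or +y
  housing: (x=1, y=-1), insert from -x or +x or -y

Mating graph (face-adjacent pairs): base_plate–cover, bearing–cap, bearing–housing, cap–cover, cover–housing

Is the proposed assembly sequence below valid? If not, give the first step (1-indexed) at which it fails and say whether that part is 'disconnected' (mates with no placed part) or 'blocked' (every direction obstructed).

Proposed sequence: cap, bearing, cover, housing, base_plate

1. cap@(0, 0) [+x clear] — {cap}
2. bearing@(1, 0) [+x clear] — {bearing, cap}
3. cover@(0, -1) [-x clear] — {bearing, cap, cover}
4. housing@(1, -1) [+x clear] — {bearing, cap, cover, housing}
5. base_plate@(0, -2) [+x clear] — {base_plate, bearing, cap, cover, housing}

Valid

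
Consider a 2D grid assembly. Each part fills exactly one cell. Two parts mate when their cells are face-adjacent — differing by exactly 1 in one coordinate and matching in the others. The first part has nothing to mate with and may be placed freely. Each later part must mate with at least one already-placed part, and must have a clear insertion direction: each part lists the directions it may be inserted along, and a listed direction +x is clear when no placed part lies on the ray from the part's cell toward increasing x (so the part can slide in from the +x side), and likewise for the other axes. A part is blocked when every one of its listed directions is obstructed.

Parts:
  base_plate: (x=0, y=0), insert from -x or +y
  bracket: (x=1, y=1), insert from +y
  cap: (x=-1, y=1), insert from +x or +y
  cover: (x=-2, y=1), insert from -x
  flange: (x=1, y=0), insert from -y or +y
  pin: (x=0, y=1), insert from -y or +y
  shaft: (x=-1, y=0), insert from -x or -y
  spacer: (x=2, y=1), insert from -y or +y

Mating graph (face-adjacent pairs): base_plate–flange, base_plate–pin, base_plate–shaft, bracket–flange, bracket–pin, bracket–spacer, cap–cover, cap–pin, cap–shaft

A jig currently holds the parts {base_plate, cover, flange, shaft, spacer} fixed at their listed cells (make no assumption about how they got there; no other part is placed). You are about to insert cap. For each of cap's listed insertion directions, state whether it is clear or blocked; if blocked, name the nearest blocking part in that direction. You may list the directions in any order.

+x: nearest on ray is spacer@(2, 1) ⇒ blocked
+y: ray from cap(-1, 1) has no placed part ⇒ clear

+x: blocked by spacer; +y: clear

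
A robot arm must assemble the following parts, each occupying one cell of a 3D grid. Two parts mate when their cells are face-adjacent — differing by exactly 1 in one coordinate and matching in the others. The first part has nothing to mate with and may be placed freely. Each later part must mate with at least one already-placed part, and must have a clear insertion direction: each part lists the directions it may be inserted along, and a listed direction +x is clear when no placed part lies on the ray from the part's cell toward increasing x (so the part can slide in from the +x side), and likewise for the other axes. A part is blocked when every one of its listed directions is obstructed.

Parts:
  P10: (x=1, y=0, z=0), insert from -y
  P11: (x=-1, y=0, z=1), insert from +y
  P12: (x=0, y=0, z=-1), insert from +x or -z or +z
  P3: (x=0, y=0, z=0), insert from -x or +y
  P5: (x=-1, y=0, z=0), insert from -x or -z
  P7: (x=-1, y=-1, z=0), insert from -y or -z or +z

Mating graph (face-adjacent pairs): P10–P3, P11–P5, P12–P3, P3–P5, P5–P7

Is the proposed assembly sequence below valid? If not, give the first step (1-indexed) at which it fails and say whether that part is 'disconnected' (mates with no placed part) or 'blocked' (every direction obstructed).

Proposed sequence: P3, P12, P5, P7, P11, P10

Valid

1. P3@(0, 0, 0) [-x clear] — {P3}
2. P12@(0, 0, -1) [+x clear] — {P12, P3}
3. P5@(-1, 0, 0) [-x clear] — {P12, P3, P5}
4. P7@(-1, -1, 0) [-y clear] — {P12, P3, P5, P7}
5. P11@(-1, 0, 1) [+y clear] — {P11, P12, P3, P5, P7}
6. P10@(1, 0, 0) [-y clear] — {P10, P11, P12, P3, P5, P7}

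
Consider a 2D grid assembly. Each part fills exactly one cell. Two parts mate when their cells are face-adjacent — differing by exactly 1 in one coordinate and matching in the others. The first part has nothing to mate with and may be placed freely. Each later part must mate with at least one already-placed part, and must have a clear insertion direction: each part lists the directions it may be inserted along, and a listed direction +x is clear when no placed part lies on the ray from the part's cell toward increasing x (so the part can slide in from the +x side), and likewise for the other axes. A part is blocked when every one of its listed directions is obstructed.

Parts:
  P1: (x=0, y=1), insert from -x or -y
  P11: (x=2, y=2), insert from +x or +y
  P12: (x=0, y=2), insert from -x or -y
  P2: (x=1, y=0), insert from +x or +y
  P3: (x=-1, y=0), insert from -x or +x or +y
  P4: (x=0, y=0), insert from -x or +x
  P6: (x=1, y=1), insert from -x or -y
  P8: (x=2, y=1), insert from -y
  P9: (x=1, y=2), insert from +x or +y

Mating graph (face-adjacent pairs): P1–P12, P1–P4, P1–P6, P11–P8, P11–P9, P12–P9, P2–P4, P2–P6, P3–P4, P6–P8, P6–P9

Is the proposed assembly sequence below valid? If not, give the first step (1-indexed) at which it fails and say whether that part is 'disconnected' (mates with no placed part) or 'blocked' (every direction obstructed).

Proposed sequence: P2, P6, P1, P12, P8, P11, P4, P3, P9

1. P2@(1, 0) [+x clear] — {P2}
2. P6@(1, 1) [-x clear] — {P2, P6}
3. P1@(0, 1) [-x clear] — {P1, P2, P6}
4. P12@(0, 2) [-x clear] — {P1, P12, P2, P6}
5. P8@(2, 1) [-y clear] — {P1, P12, P2, P6, P8}
6. P11@(2, 2) [+x clear] — {P1, P11, P12, P2, P6, P8}
7. P4@(0, 0) [-x clear] — {P1, P11, P12, P2, P4, P6, P8}
8. P3@(-1, 0) [-x clear] — {P1, P11, P12, P2, P3, P4, P6, P8}
9. P9@(1, 2) [+y clear] — {P1, P11, P12, P2, P3, P4, P6, P8, P9}

Valid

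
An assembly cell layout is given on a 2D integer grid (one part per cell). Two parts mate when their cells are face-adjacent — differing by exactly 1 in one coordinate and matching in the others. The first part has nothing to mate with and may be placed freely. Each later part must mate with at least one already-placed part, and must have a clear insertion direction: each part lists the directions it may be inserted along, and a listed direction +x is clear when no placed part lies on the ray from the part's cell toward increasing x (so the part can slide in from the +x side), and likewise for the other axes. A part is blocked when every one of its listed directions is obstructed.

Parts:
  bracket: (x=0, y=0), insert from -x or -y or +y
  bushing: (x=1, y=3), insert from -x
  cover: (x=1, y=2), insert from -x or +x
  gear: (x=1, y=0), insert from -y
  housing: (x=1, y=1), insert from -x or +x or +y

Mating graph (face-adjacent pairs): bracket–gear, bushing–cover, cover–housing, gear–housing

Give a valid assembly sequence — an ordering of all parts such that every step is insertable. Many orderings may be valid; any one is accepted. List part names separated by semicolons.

1. cover@(1, 2) [-x clear] — {cover}
2. housing@(1, 1) [-x clear] — {cover, housing}
3. bushing@(1, 3) [-x clear] — {bushing, cover, housing}
4. gear@(1, 0) [-y clear] — {bushing, cover, gear, housing}
5. bracket@(0, 0) [-x clear] — {bracket, bushing, cover, gear, housing}

cover; housing; bushing; gear; bracket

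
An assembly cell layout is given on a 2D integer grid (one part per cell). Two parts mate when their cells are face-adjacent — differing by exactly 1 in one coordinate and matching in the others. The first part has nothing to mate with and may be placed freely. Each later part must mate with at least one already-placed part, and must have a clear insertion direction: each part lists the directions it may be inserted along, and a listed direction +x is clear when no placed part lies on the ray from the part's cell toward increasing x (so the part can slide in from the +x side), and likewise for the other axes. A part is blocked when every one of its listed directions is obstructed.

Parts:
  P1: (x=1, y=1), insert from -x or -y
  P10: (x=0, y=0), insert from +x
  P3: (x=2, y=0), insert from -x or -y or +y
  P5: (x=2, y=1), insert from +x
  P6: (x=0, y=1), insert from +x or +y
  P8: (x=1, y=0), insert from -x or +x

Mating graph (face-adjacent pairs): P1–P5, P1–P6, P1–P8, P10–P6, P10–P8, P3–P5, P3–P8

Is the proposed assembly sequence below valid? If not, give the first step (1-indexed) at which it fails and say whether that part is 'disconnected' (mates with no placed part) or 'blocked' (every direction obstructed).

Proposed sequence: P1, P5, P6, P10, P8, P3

Valid

1. P1@(1, 1) [-x clear] — {P1}
2. P5@(2, 1) [+x clear] — {P1, P5}
3. P6@(0, 1) [+y clear] — {P1, P5, P6}
4. P10@(0, 0) [+x clear] — {P1, P10, P5, P6}
5. P8@(1, 0) [+x clear] — {P1, P10, P5, P6, P8}
6. P3@(2, 0) [-y clear] — {P1, P10, P3, P5, P6, P8}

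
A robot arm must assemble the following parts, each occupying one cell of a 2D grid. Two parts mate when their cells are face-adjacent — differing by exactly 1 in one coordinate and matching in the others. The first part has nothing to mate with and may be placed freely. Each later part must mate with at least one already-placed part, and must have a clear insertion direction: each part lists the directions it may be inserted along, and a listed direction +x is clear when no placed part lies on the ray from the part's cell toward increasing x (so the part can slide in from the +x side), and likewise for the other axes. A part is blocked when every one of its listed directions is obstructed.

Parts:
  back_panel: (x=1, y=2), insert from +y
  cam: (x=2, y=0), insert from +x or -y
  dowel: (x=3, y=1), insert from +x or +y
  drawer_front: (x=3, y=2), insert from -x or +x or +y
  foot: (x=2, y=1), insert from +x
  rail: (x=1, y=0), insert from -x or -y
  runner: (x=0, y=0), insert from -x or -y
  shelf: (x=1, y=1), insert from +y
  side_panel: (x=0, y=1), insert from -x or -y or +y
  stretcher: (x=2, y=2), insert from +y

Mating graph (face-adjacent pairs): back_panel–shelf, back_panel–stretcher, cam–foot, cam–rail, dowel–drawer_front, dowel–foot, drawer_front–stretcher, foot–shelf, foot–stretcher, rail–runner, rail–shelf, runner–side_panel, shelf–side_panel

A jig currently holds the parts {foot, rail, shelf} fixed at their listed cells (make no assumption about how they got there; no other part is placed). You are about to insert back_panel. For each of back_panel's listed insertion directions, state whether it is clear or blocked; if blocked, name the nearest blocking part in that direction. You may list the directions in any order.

+y: ray from back_panel(1, 2) has no placed part ⇒ clear

+y: clear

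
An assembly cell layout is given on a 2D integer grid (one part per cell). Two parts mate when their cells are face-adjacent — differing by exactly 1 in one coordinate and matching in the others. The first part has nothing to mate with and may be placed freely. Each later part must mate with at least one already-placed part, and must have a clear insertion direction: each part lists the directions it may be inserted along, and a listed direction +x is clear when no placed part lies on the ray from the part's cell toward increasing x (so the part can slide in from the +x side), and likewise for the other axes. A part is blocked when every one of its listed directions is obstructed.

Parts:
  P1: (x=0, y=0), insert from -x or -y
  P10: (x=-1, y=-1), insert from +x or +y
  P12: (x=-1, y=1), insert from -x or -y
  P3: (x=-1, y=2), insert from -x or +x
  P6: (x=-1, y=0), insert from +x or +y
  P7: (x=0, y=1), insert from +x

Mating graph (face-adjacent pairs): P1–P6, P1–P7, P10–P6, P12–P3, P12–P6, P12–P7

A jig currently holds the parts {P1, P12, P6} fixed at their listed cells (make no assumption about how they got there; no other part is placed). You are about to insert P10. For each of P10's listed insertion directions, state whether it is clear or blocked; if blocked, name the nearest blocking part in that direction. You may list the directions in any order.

+x: ray from P10(-1, -1) has no placed part ⇒ clear
+y: nearest on ray is P6@(-1, 0) ⇒ blocked

+x: clear; +y: blocked by P6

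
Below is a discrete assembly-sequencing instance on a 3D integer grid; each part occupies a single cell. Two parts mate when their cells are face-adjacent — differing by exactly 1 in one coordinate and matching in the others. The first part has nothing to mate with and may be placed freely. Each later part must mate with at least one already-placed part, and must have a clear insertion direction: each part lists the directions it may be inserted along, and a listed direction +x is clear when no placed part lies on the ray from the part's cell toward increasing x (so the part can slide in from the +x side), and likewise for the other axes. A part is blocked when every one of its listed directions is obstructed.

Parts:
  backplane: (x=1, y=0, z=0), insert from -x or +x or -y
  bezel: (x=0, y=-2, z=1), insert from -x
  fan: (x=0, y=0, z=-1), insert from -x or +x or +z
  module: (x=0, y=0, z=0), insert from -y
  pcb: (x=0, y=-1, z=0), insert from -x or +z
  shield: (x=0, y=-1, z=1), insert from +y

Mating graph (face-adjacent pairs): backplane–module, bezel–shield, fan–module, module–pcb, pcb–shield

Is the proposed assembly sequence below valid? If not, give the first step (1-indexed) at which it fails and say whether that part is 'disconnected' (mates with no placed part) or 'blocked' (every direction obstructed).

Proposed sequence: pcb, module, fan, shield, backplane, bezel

1. pcb@(0, -1, 0) [-x clear] — {pcb}
2. module@(0, 0, 0) — -y all obstructed ⇒ blocked

Invalid at step 2 (blocked)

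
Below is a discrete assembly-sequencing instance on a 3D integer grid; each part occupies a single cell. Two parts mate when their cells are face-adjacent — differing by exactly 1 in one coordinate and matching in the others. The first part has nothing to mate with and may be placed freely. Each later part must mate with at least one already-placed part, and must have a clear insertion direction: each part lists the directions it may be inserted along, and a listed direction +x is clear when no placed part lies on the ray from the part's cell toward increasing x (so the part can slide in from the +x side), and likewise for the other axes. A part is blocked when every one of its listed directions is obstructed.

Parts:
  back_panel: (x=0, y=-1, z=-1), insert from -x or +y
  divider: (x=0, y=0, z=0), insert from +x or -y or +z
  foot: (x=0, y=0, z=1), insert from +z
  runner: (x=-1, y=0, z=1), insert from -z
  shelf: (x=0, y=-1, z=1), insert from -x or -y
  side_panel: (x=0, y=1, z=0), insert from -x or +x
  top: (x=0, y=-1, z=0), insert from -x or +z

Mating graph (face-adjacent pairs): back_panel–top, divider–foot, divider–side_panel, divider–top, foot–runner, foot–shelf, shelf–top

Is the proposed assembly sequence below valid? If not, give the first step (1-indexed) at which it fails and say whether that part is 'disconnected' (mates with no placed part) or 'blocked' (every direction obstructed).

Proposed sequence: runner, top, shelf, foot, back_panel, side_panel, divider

Invalid at step 2 (disconnected)

1. runner@(-1, 0, 1) [-z clear] — {runner}
2. top@(0, -1, 0) — no placed neighbour ⇒ disconnected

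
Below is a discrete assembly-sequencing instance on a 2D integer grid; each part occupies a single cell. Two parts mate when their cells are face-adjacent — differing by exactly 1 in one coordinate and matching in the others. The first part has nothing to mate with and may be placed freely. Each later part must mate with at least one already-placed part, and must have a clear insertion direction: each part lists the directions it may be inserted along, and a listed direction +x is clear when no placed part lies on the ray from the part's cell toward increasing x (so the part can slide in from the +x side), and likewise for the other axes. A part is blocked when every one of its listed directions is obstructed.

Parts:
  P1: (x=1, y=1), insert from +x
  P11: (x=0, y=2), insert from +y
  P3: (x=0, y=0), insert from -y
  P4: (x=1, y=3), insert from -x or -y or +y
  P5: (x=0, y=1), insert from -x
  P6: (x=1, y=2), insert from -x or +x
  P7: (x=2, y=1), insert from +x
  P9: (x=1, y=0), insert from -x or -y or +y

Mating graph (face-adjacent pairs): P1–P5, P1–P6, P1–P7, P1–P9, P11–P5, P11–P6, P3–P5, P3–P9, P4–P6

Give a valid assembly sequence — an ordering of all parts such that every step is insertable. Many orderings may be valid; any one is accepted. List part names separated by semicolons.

P6; P1; P5; P9; P7; P11; P3; P4

1. P6@(1, 2) [-x clear] — {P6}
2. P1@(1, 1) [+x clear] — {P1, P6}
3. P5@(0, 1) [-x clear] — {P1, P5, P6}
4. P9@(1, 0) [-x clear] — {P1, P5, P6, P9}
5. P7@(2, 1) [+x clear] — {P1, P5, P6, P7, P9}
6. P11@(0, 2) [+y clear] — {P1, P11, P5, P6, P7, P9}
7. P3@(0, 0) [-y clear] — {P1, P11, P3, P5, P6, P7, P9}
8. P4@(1, 3) [-x clear] — {P1, P11, P3, P4, P5, P6, P7, P9}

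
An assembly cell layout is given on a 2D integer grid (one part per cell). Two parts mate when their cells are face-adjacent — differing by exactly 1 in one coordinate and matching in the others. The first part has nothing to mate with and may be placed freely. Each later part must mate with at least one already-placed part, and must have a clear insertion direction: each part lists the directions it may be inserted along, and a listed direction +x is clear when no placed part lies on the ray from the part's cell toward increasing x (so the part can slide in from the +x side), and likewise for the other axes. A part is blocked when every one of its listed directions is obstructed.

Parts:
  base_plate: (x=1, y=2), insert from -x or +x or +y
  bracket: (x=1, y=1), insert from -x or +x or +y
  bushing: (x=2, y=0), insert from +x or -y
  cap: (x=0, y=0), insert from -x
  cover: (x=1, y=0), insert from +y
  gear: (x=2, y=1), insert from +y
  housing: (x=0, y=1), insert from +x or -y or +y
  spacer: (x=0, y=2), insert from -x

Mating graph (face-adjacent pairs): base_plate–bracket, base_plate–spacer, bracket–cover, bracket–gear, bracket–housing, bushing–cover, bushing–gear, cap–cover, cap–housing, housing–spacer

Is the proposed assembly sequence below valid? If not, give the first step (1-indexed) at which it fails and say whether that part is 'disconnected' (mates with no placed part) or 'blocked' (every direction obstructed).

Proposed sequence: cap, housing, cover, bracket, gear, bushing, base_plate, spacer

1. cap@(0, 0) [-x clear] — {cap}
2. housing@(0, 1) [+x clear] — {cap, housing}
3. cover@(1, 0) [+y clear] — {cap, cover, housing}
4. bracket@(1, 1) [+x clear] — {bracket, cap, cover, housing}
5. gear@(2, 1) [+y clear] — {bracket, cap, cover, gear, housing}
6. bushing@(2, 0) [+x clear] — {bracket, bushing, cap, cover, gear, housing}
7. base_plate@(1, 2) [-x clear] — {base_plate, bracket, bushing, cap, cover, gear, housing}
8. spacer@(0, 2) [-x clear] — {base_plate, bracket, bushing, cap, cover, gear, housing, spacer}

Valid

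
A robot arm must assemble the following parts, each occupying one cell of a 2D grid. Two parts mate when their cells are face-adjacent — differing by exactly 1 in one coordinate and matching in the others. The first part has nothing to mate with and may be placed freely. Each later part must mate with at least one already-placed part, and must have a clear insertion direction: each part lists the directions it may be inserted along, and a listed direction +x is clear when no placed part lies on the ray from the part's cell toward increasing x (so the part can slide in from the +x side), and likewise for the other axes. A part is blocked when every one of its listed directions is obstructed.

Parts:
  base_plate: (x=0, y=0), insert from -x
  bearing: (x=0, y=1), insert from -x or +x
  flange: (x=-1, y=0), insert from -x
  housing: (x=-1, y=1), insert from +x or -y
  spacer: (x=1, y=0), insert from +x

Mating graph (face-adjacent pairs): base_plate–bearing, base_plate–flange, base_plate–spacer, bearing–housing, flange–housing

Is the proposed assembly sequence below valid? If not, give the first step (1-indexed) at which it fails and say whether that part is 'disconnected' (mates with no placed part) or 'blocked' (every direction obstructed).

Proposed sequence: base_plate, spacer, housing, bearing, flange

Invalid at step 3 (disconnected)

1. base_plate@(0, 0) [-x clear] — {base_plate}
2. spacer@(1, 0) [+x clear] — {base_plate, spacer}
3. housing@(-1, 1) — no placed neighbour ⇒ disconnected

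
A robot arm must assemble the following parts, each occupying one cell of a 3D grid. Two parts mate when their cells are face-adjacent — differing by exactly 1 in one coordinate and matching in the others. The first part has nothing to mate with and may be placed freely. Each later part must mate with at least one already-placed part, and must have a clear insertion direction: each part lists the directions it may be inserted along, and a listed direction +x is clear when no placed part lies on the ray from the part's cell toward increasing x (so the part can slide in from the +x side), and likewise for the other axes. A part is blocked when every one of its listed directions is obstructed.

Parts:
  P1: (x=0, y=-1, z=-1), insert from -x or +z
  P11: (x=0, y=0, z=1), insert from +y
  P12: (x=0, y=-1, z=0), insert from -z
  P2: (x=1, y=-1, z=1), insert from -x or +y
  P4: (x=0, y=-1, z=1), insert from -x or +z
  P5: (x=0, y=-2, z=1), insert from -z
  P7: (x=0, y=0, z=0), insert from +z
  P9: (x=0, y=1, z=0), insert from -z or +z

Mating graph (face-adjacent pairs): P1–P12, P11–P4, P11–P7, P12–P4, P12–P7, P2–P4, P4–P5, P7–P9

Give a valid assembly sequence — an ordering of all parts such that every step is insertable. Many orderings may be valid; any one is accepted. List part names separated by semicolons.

P9; P7; P11; P12; P1; P4; P2; P5

1. P9@(0, 1, 0) [-z clear] — {P9}
2. P7@(0, 0, 0) [+z clear] — {P7, P9}
3. P11@(0, 0, 1) [+y clear] — {P11, P7, P9}
4. P12@(0, -1, 0) [-z clear] — {P11, P12, P7, P9}
5. P1@(0, -1, -1) [-x clear] — {P1, P11, P12, P7, P9}
6. P4@(0, -1, 1) [-x clear] — {P1, P11, P12, P4, P7, P9}
7. P2@(1, -1, 1) [+y clear] — {P1, P11, P12, P2, P4, P7, P9}
8. P5@(0, -2, 1) [-z clear] — {P1, P11, P12, P2, P4, P5, P7, P9}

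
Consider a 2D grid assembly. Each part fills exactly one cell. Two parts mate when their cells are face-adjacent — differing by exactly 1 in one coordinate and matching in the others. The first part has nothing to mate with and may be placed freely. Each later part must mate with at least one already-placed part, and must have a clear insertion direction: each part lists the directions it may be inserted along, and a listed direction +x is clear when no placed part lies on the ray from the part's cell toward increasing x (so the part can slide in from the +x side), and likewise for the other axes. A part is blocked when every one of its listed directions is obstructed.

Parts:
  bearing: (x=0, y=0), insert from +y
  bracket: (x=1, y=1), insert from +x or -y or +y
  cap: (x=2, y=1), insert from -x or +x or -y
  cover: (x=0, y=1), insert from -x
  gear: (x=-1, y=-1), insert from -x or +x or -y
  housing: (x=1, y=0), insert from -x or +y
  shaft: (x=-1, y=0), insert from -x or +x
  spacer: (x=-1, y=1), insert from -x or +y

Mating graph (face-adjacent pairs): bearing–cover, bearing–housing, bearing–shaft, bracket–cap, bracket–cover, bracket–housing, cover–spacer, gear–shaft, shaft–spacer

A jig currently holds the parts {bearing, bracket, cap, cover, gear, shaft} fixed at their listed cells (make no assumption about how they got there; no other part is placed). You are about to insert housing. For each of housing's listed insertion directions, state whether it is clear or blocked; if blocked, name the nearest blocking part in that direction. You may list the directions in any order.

-x: nearest on ray is bearing@(0, 0) ⇒ blocked
+y: nearest on ray is bracket@(1, 1) ⇒ blocked

+y: blocked by bracket; -x: blocked by bearing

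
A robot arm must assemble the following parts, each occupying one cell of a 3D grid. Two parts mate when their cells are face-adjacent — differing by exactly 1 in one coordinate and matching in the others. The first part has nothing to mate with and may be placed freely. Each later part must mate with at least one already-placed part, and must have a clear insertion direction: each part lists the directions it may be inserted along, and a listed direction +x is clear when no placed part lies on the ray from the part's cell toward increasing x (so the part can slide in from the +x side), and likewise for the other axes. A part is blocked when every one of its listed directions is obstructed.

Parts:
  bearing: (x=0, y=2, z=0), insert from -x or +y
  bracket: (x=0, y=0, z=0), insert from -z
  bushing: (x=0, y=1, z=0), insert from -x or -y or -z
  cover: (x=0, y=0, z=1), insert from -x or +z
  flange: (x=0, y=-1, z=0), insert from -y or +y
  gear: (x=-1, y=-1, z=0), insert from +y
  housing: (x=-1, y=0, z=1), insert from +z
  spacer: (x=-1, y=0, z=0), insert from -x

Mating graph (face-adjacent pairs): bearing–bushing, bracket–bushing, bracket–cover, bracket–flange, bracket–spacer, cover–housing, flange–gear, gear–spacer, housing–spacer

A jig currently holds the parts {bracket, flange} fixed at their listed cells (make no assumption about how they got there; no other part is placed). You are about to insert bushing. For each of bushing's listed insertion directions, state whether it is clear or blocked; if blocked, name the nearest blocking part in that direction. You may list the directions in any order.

-x: clear; -y: blocked by bracket; -z: clear

-x: ray from bushing(0, 1, 0) has no placed part ⇒ clear
-y: nearest on ray is bracket@(0, 0, 0) ⇒ blocked
-z: ray from bushing(0, 1, 0) has no placed part ⇒ clear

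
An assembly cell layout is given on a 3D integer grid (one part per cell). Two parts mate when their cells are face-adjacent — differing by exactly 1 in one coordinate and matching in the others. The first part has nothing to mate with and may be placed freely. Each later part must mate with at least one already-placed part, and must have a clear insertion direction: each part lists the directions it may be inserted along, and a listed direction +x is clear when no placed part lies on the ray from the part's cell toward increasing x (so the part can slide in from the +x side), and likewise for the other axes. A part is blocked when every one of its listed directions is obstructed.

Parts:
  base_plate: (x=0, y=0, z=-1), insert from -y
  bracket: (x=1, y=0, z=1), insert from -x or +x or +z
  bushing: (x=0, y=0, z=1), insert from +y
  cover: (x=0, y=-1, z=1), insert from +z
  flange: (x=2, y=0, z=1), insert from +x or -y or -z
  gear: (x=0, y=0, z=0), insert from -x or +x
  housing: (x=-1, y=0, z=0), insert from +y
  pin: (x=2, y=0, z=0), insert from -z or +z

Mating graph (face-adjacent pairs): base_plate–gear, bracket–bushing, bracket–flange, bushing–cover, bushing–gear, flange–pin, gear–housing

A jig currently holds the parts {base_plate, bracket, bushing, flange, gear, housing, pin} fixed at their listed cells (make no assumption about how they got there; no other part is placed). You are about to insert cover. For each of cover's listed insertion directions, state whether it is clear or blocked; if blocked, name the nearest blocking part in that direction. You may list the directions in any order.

+z: ray from cover(0, -1, 1) has no placed part ⇒ clear

+z: clear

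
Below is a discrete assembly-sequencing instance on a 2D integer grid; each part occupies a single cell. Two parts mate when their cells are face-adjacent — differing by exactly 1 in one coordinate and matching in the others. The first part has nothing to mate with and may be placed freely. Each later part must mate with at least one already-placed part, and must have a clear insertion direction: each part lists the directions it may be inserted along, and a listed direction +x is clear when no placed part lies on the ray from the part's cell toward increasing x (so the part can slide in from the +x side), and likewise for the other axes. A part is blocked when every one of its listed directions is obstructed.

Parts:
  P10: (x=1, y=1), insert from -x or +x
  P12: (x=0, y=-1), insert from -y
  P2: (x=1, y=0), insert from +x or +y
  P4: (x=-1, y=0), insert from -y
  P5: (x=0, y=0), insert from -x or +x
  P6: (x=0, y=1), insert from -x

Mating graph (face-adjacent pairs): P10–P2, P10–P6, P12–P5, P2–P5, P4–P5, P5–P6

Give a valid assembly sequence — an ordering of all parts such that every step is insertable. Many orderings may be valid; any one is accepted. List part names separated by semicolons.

1. P5@(0, 0) [-x clear] — {P5}
2. P2@(1, 0) [+x clear] — {P2, P5}
3. P10@(1, 1) [-x clear] — {P10, P2, P5}
4. P4@(-1, 0) [-y clear] — {P10, P2, P4, P5}
5. P12@(0, -1) [-y clear] — {P10, P12, P2, P4, P5}
6. P6@(0, 1) [-x clear] — {P10, P12, P2, P4, P5, P6}

P5; P2; P10; P4; P12; P6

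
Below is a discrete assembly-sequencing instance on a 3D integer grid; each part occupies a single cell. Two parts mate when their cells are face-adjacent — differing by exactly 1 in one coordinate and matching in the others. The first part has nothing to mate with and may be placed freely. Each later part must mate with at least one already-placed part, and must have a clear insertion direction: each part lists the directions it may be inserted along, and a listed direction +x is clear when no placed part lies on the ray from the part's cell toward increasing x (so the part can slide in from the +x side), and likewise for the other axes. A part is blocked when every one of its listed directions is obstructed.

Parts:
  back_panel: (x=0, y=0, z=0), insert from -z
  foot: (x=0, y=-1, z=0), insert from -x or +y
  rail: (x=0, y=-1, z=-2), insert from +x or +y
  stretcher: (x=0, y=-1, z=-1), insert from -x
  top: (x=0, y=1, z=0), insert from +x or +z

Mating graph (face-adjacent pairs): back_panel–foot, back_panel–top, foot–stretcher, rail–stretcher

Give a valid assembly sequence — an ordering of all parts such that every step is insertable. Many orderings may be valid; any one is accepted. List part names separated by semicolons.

1. foot@(0, -1, 0) [-x clear] — {foot}
2. stretcher@(0, -1, -1) [-x clear] — {foot, stretcher}
3. rail@(0, -1, -2) [+x clear] — {foot, rail, stretcher}
4. back_panel@(0, 0, 0) [-z clear] — {back_panel, foot, rail, stretcher}
5. top@(0, 1, 0) [+x clear] — {back_panel, foot, rail, stretcher, top}

foot; stretcher; rail; back_panel; top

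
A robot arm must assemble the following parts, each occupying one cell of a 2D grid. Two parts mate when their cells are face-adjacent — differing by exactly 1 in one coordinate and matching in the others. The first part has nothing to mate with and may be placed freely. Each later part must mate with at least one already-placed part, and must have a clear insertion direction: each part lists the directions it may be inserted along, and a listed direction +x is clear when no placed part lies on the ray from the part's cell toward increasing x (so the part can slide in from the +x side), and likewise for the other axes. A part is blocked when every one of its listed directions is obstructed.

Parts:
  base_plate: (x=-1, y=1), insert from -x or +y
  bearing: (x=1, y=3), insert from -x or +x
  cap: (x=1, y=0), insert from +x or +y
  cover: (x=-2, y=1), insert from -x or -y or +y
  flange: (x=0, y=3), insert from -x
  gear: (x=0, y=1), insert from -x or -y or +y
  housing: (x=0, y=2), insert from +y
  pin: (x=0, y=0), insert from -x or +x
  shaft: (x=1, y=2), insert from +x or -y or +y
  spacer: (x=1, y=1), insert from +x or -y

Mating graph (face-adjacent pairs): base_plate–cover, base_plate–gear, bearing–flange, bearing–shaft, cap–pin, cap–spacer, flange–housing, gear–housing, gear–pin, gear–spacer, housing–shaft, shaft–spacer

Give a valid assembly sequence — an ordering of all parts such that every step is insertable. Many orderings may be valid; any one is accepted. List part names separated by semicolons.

1. shaft@(1, 2) [+x clear] — {shaft}
2. spacer@(1, 1) [+x clear] — {shaft, spacer}
3. cap@(1, 0) [+x clear] — {cap, shaft, spacer}
4. housing@(0, 2) [+y clear] — {cap, housing, shaft, spacer}
5. flange@(0, 3) [-x clear] — {cap, flange, housing, shaft, spacer}
6. bearing@(1, 3) [+x clear] — {bearing, cap, flange, housing, shaft, spacer}
7. gear@(0, 1) [-x clear] — {bearing, cap, flange, gear, housing, shaft, spacer}
8. pin@(0, 0) [-x clear] — {bearing, cap, flange, gear, housing, pin, shaft, spacer}
9. base_plate@(-1, 1) [-x clear] — {base_plate, bearing, cap, flange, gear, housing, pin, shaft, spacer}
10. cover@(-2, 1) [-x clear] — {base_plate, bearing, cap, cover, flange, gear, housing, pin, shaft, spacer}

shaft; spacer; cap; housing; flange; bearing; gear; pin; base_plate; cover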